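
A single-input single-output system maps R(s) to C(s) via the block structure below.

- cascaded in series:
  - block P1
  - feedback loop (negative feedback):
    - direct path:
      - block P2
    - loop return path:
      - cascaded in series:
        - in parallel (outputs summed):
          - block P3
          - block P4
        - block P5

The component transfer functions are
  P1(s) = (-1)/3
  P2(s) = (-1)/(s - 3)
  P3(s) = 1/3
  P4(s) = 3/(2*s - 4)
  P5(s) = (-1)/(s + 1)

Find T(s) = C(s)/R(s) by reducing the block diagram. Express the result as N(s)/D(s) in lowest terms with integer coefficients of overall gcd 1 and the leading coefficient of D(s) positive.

Step 1 - combine P3, P4 in parallel -> (2*s + 5)/(6*s - 12)
Step 2 - multiply (P3+P4), P5 (series) -> (-2*s - 5)/(6*s^2 - 6*s - 12)
Step 3 - feedback reduction of P2, ((P3+P4)*P5) -> (-6*s^2 + 6*s + 12)/(6*s^3 - 24*s^2 + 8*s + 41)
Step 4 - multiply P1, [P2/(1+P2*((P3+P4)*P5))] (series) - this is the overall T(s), already in the required normalized form

Answer: (2*s^2 - 2*s - 4)/(6*s^3 - 24*s^2 + 8*s + 41)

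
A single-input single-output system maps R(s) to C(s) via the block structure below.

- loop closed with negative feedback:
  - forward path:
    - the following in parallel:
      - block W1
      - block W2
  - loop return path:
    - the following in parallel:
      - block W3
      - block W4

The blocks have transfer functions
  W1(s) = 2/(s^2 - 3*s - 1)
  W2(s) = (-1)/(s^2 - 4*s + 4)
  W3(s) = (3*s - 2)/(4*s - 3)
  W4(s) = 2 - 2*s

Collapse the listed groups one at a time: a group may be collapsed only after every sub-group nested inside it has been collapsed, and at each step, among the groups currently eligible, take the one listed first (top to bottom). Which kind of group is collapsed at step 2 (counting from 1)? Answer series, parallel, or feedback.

1. combine W1, W2 in parallel
2. reduce the parallel group W3, W4
3. close the feedback loop around (W1+W2), (W3+W4)
At step 2 the group reduced is parallel.

Answer: parallel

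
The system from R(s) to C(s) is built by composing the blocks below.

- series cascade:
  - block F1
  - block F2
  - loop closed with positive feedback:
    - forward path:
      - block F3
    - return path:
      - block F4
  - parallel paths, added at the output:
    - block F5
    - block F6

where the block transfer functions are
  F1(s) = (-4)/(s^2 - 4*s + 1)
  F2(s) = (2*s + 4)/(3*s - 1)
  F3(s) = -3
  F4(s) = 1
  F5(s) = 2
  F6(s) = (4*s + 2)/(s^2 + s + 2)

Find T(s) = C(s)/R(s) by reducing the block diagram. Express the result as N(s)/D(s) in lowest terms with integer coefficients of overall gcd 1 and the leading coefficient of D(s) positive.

The answer is (12*s^3 + 60*s^2 + 108*s + 72)/(3*s^5 - 10*s^4 - 20*s^2 + 13*s - 2).

Reasoning:
Step 1. close the feedback loop around F3, F4, giving (-3)/4
Step 2. sum the parallel branches F5, F6, giving (2*s^2 + 6*s + 6)/(s^2 + s + 2)
Step 3. reduce the series chain F1, F2, [F3/(1-F3*F4)], (F5+F6): this yields T(s), and no further normalization is needed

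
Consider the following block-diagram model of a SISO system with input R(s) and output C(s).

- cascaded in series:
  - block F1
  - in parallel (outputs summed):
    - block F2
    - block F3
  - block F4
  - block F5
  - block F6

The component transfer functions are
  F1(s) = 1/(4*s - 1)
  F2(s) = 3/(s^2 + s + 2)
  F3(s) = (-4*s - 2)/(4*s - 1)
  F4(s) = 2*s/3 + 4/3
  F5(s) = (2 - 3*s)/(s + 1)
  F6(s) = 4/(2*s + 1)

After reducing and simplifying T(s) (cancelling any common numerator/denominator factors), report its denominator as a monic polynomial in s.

[1] add F2, F3 (parallel): (-4*s^3 - 6*s^2 + 2*s - 7)/(4*s^3 + 3*s^2 + 7*s - 2)
[2] combine F1, (F2+F3), F4, F5, F6 in series: (96*s^5 + 272*s^4 + 16*s^3 - 88*s^2 + 288*s - 224)/(96*s^6 + 192*s^5 + 270*s^4 + 159*s^3 - 48*s^2 - 27*s + 6)
Step 2 gives the fully reduced T(s), with no common factor left to cancel. The denominator's leading coefficient is 96, so divide each of its coefficients by 96 to get the monic form.

Therefore the answer is s^6 + 2*s^5 + 45*s^4/16 + 53*s^3/32 - s^2/2 - 9*s/32 + 1/16.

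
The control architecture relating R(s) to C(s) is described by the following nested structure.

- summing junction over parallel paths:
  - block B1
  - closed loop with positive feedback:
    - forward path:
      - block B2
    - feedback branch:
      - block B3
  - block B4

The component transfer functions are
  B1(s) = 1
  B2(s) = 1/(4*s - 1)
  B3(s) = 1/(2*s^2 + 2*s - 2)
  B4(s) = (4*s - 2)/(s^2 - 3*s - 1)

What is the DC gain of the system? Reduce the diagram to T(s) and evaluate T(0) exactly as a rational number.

Step 1: collapse the loop (B2 forward, B3 return): (2*s^2 + 2*s - 2)/(8*s^3 + 6*s^2 - 10*s + 1)
Step 2: reduce the parallel group B1, [B2/(1-B2*B3)], B4: (8*s^5 + 16*s^4 - 32*s^3 - 37*s^2 + 35*s - 1)/(8*s^5 - 18*s^4 - 36*s^3 + 25*s^2 + 7*s - 1)
The step-2 result is T(s). Setting s = 0: T(0) = -1/(-1) = 1.

Therefore the answer is 1.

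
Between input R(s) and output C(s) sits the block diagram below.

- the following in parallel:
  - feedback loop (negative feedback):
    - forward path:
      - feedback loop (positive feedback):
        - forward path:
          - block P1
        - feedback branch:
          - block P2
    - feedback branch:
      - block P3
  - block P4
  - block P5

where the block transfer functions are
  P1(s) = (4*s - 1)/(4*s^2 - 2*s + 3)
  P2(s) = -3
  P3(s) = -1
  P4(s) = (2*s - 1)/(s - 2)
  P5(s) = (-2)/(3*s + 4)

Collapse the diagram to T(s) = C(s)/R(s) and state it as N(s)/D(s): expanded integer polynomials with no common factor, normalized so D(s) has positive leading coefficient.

Step 1 - collapse the loop (P1 forward, P2 return) gives (4*s - 1)/(4*s^2 + 10*s)
Step 2 - feedback reduction of [P1/(1-P1*P2)], P3 gives (4*s - 1)/(4*s^2 + 6*s + 1)
Step 3 - parallel reduction of [[P1/(1-P1*P2)]/(1+[P1/(1-P1*P2)]*P3)], P4, P5 - this is the overall T(s), already in the required normalized form

Hence the answer: (24*s^4 + 60*s^3 + 13*s^2 - 27*s + 8)/(12*s^4 + 10*s^3 - 41*s^2 - 50*s - 8)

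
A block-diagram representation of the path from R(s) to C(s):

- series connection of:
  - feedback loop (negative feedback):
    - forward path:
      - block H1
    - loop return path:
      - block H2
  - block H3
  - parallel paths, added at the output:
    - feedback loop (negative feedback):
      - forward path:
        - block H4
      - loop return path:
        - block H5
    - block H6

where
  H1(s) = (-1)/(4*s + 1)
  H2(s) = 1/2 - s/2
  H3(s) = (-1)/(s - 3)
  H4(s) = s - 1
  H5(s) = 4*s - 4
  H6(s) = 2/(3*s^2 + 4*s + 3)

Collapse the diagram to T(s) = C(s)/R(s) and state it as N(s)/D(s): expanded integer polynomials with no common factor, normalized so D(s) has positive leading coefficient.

The answer is (6*s^3 + 18*s^2 - 34*s + 14)/(108*s^6 - 384*s^5 + 127*s^4 + 118*s^3 + 254*s^2 - 378*s - 45).

Reasoning:
Step 1. reduce the feedback loop with forward H1 and return H2 = (-2)/(9*s + 1)
Step 2. collapse the loop (H4 forward, H5 return) = (s - 1)/(4*s^2 - 8*s + 5)
Step 3. add [H4/(1+H4*H5)], H6 (parallel) = (3*s^3 + 9*s^2 - 17*s + 7)/(12*s^4 - 8*s^3 - 5*s^2 - 4*s + 15)
Step 4. combine [H1/(1+H1*H2)], H3, ([H4/(1+H4*H5)]+H6) in series: this yields T(s), and no further normalization is needed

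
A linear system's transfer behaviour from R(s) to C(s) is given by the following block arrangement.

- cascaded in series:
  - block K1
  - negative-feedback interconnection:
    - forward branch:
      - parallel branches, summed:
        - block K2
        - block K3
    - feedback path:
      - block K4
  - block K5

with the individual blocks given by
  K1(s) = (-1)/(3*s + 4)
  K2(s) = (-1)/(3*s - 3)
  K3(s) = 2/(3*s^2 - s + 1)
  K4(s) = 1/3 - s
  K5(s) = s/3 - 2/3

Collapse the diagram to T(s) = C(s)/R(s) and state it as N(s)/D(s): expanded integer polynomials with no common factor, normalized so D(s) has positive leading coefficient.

First reduce the diagram to T(s).

Step 1: reduce the parallel group K2, K3 -> (-3*s^2 + 7*s - 7)/(9*s^3 - 12*s^2 + 6*s - 3)
Step 2: feedback reduction of (K2+K3), K4 -> (-9*s^2 + 21*s - 21)/(36*s^3 - 60*s^2 + 46*s - 16)
Step 3: reduce the series chain K1, [(K2+K3)/(1+(K2+K3)*K4)], K5, which is the overall transfer function T(s) = C(s)/R(s) in lowest terms

Answer: (3*s^3 - 13*s^2 + 21*s - 14)/(108*s^4 - 36*s^3 - 102*s^2 + 136*s - 64)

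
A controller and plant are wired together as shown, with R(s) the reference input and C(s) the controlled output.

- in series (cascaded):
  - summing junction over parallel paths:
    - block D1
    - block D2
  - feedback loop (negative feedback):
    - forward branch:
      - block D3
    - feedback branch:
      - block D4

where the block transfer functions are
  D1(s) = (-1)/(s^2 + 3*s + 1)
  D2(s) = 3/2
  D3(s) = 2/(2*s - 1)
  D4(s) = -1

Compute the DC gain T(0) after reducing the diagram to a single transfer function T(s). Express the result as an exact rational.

1. combine D1, D2 in parallel, giving (3*s^2 + 9*s + 1)/(2*s^2 + 6*s + 2)
2. collapse the loop (D3 forward, D4 return), giving 2/(2*s - 3)
3. multiply (D1+D2), [D3/(1+D3*D4)] (series), giving (3*s^2 + 9*s + 1)/(2*s^3 + 3*s^2 - 7*s - 3)
Evaluating the step-3 result (the overall T(s)) at s = 0 gives T(0) = 1/(-3) = -1/3.

Answer: -1/3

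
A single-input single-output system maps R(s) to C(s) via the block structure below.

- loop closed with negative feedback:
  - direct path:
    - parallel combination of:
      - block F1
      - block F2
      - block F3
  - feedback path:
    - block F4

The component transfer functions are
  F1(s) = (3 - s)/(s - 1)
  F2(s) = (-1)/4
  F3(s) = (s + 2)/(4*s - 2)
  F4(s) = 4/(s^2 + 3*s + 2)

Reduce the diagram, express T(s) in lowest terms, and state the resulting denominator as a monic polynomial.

(1) sum the parallel branches F1, F2, F3 = (-8*s^2 + 33*s - 17)/(8*s^2 - 12*s + 4)
(2) collapse the loop ((F1+F2+F3) forward, F4 return) = (-8*s^4 + 9*s^3 + 66*s^2 + 15*s - 34)/(8*s^4 + 12*s^3 - 48*s^2 + 120*s - 60)
Step 2 gives the fully reduced T(s), with no common factor left to cancel. The denominator's leading coefficient is 8, so divide each of its coefficients by 8 to get the monic form.

Therefore the answer is s^4 + 3*s^3/2 - 6*s^2 + 15*s - 15/2.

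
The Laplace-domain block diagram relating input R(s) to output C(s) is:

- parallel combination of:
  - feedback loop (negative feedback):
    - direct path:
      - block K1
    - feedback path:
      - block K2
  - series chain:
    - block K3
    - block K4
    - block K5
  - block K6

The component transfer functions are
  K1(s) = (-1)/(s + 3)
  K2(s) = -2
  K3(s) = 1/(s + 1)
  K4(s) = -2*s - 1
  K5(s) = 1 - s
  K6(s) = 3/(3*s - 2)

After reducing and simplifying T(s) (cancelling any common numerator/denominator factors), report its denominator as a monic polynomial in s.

Step 1 - collapse the loop (K1 forward, K2 return) gives (-1)/(s + 5)
Step 2 - series reduction of K3, K4, K5 gives (2*s^2 - s - 1)/(s + 1)
Step 3 - add [K1/(1+K1*K2)], (K3*K4*K5), K6 (parallel) gives (6*s^4 + 23*s^3 - 36*s^2 + 14*s + 27)/(3*s^3 + 16*s^2 + 3*s - 10)
No further cancellation is possible in the step-3 result, so that is T(s). Its denominator becomes monic after dividing by the leading coefficient 3.

Answer: s^3 + 16*s^2/3 + s - 10/3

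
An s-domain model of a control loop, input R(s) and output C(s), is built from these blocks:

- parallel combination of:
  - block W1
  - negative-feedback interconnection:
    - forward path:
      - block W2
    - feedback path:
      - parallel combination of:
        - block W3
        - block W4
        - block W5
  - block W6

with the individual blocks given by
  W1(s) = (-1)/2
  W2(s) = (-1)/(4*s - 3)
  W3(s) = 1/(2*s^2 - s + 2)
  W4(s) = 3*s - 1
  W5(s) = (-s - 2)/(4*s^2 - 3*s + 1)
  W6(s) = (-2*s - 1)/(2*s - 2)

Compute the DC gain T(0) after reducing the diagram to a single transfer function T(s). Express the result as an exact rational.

Answer: 2

Working:
Step 1 - reduce the parallel group W3, W4, W5 gives (24*s^5 - 38*s^4 + 47*s^3 - 33*s^2 + 10*s - 5)/(8*s^4 - 10*s^3 + 13*s^2 - 7*s + 2)
Step 2 - collapse the loop (W2 forward, (W3+W4+W5) return) gives (-8*s^4 + 10*s^3 - 13*s^2 + 7*s - 2)/(8*s^5 - 26*s^4 + 35*s^3 - 34*s^2 + 19*s - 1)
Step 3 - sum the parallel branches W1, [W2/(1+W2*(W3+W4+W5))], W6 gives (-24*s^6 + 62*s^5 - 69*s^4 + 56*s^3 - 17*s^2 - 15*s + 4)/(16*s^6 - 68*s^5 + 122*s^4 - 138*s^3 + 106*s^2 - 40*s + 2)
The step-3 result is T(s). Setting s = 0: T(0) = 4/2 = 2.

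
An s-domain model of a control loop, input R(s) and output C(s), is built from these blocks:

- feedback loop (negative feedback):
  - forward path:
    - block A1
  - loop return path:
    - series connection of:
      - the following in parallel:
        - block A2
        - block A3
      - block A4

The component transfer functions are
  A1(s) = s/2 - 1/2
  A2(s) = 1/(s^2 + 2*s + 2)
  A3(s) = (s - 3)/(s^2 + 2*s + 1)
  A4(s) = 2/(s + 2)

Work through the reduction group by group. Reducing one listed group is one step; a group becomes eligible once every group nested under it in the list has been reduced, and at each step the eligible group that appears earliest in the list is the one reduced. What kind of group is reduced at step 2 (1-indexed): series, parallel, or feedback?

Answer: series

Working:
Step 1. combine A2, A3 in parallel
Step 2. combine (A2+A3), A4 in series
Step 3. reduce the feedback loop with forward A1 and return ((A2+A3)*A4)
At step 2 the group reduced is series.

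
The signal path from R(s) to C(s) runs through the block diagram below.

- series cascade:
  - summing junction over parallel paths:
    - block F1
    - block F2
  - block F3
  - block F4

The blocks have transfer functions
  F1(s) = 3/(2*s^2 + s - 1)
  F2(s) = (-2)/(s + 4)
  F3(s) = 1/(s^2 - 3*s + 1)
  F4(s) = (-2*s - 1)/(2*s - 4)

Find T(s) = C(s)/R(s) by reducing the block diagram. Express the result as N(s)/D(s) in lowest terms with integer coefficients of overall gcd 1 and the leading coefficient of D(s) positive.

The answer is (8*s^2 + 18*s + 7)/(4*s^5 + 6*s^4 - 44*s^3 - 8*s^2 + 30*s - 8).

Reasoning:
Step 1 - add F1, F2 (parallel), giving (-4*s^2 + s + 14)/(2*s^3 + 9*s^2 + 3*s - 4)
Step 2 - combine (F1+F2), F3, F4 in series: this yields T(s), and no further normalization is needed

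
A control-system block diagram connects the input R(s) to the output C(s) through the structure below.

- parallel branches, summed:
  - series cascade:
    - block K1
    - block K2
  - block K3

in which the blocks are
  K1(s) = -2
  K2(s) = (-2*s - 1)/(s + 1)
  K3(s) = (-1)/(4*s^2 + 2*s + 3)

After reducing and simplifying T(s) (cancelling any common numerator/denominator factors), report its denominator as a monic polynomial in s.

Step 1: series reduction of K1, K2; result (4*s + 2)/(s + 1)
Step 2: combine (K1*K2), K3 in parallel; result (16*s^3 + 16*s^2 + 15*s + 5)/(4*s^3 + 6*s^2 + 5*s + 3)
The result of step 2 is T(s) in lowest terms. Its denominator has leading coefficient 4; dividing the denominator through by 4 makes it monic.

Therefore the answer is s^3 + 3*s^2/2 + 5*s/4 + 3/4.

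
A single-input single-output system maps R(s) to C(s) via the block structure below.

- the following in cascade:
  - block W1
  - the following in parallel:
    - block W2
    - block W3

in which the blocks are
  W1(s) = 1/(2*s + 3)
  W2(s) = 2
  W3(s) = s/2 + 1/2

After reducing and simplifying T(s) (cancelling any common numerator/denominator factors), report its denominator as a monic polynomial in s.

[1] sum the parallel branches W2, W3, giving s/2 + 5/2
[2] multiply W1, (W2+W3) (series), giving (s + 5)/(4*s + 6)
The result of step 2 is T(s) in lowest terms. Its denominator has leading coefficient 4; dividing the denominator through by 4 makes it monic.

Hence the answer: s + 3/2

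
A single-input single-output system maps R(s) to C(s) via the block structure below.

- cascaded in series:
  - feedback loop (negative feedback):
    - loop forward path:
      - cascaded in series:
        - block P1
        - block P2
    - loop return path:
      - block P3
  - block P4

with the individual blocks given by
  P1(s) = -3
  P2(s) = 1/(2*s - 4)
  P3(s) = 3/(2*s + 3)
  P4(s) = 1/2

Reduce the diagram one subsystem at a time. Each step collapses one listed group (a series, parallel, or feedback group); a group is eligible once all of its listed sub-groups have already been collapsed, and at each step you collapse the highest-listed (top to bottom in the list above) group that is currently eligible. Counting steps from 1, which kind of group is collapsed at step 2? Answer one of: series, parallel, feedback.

Reducing step by step:

Step 1: multiply P1, P2 (series)
Step 2: apply the feedback formula to (P1*P2), P3
Step 3: series reduction of [(P1*P2)/(1+(P1*P2)*P3)], P4
At step 2 the group reduced is feedback.

Answer: feedback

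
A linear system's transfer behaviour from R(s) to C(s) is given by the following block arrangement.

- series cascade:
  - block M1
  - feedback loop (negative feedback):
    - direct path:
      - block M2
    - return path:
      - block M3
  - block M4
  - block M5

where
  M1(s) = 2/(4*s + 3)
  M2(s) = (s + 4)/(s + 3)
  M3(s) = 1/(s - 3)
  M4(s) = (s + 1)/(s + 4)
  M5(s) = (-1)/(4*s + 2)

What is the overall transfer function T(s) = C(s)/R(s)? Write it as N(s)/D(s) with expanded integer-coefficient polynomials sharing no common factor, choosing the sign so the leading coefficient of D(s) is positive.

The answer is (-s^2 + 2*s + 3)/(8*s^4 + 18*s^3 - 27*s^2 - 47*s - 15).

Reasoning:
[1] reduce the feedback loop with forward M2 and return M3 = (s^2 + s - 12)/(s^2 + s - 5)
[2] reduce the series chain M1, [M2/(1+M2*M3)], M4, M5: this yields T(s), and no further normalization is needed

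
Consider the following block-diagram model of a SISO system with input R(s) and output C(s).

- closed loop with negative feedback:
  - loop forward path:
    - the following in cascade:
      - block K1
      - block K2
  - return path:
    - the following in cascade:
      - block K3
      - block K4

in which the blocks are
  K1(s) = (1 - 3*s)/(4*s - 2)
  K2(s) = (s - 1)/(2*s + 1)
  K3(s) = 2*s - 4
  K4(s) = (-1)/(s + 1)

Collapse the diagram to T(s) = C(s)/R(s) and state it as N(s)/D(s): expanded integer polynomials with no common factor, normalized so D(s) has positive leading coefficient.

Answer: (-3*s^3 + s^2 + 3*s - 1)/(14*s^3 - 12*s^2 + 16*s - 6)

Working:
Step 1: series reduction of K1, K2 gives (-3*s^2 + 4*s - 1)/(8*s^2 - 2)
Step 2: combine K3, K4 in series gives (4 - 2*s)/(s + 1)
Step 3: feedback reduction of (K1*K2), (K3*K4), giving the overall T(s)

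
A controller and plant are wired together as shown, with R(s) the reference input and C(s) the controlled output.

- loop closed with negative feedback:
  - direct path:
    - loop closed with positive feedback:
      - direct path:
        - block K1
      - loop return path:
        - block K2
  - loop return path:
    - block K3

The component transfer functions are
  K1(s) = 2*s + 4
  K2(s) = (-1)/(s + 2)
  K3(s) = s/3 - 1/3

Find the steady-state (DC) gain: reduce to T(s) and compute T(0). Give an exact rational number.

First reduce the diagram to T(s).

Step 1: collapse the loop (K1 forward, K2 return): 2*s/3 + 4/3
Step 2: feedback reduction of [K1/(1-K1*K2)], K3: (6*s + 12)/(2*s^2 + 2*s + 5)
Evaluating the step-2 result (the overall T(s)) at s = 0 gives T(0) = 12/5.

Answer: 12/5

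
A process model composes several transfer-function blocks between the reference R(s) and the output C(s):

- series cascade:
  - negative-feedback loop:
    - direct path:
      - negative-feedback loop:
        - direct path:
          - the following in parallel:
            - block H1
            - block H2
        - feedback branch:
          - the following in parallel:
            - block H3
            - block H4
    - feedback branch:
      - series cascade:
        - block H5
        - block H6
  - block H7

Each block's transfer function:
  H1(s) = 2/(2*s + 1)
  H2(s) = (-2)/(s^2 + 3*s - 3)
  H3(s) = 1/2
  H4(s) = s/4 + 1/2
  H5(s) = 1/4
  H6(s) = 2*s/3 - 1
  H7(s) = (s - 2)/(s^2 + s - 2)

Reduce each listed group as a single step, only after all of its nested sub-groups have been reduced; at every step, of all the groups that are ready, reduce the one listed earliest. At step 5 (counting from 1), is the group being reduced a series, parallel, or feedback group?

1. add H1, H2 (parallel)
2. sum the parallel branches H3, H4
3. apply the feedback formula to (H1+H2), (H3+H4)
4. cascade H5, H6
5. reduce the feedback loop with forward [(H1+H2)/(1+(H1+H2)*(H3+H4))] and return (H5*H6)
6. series reduction of [[(H1+H2)/(1+(H1+H2)*(H3+H4))]/(1+[(H1+H2)/(1+(H1+H2)*(H3+H4))]*(H5*H6))], H7
So the answer for step 5 is feedback.

Final answer: feedback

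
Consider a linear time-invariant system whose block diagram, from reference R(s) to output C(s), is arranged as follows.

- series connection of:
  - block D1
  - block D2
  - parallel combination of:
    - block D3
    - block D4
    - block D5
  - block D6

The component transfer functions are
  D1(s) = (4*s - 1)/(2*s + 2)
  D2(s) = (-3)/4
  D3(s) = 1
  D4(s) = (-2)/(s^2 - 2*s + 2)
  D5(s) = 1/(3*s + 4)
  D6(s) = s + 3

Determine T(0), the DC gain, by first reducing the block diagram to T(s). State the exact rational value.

First reduce the diagram to T(s).

Step 1. parallel reduction of D3, D4, D5: (3*s^3 - s^2 - 10*s + 2)/(3*s^3 - 2*s^2 - 2*s + 8)
Step 2. combine D1, D2, (D3+D4+D5), D6 in series: (-36*s^5 - 87*s^4 + 180*s^3 + 297*s^2 - 156*s + 18)/(24*s^4 + 8*s^3 - 32*s^2 + 48*s + 64)
The step-2 result is T(s). Setting s = 0: T(0) = 18/64 = 9/32.

Answer: 9/32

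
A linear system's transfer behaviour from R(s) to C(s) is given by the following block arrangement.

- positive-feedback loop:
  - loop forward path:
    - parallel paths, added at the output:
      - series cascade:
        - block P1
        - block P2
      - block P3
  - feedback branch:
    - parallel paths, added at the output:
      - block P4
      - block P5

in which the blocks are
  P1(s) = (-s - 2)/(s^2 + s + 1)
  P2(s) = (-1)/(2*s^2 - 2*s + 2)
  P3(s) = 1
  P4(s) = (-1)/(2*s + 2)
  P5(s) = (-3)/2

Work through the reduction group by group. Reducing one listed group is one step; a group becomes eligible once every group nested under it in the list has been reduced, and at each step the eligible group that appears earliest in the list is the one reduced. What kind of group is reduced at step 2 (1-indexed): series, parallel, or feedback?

The answer is parallel.

Reasoning:
1. multiply P1, P2 (series)
2. sum the parallel branches (P1*P2), P3
3. combine P4, P5 in parallel
4. feedback reduction of ((P1*P2)+P3), (P4+P5)
At step 2 the group reduced is parallel.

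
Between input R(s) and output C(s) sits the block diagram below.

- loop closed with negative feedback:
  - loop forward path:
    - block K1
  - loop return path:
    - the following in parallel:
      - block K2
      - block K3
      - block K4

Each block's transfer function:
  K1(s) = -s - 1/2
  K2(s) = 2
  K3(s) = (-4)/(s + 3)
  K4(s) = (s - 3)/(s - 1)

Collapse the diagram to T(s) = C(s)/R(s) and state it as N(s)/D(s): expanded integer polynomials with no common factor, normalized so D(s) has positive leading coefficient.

The answer is (2*s^3 + 5*s^2 - 4*s - 3)/(6*s^3 + s^2 - 26*s - 5).

Reasoning:
(1) reduce the parallel group K2, K3, K4: (3*s^2 - 11)/(s^2 + 2*s - 3)
(2) feedback reduction of K1, (K2+K3+K4); the result is T(s) itself (integer coefficients, no common factor, positive leading denominator coefficient)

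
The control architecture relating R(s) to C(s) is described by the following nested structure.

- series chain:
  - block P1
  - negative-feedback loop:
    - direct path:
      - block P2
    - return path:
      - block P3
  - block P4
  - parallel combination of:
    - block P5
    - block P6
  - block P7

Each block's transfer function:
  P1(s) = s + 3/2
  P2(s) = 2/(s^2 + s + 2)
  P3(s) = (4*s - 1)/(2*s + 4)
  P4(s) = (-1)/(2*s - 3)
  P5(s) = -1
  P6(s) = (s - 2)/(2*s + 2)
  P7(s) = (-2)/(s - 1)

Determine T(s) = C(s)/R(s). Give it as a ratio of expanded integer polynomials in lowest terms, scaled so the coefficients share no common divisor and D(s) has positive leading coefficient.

The answer is (-2*s^3 - 15*s^2 - 34*s - 24)/(2*s^6 + 3*s^5 + 5*s^4 - 21*s^3 - 16*s^2 + 18*s + 9).

Reasoning:
Step 1 - apply the feedback formula to P2, P3: (2*s + 4)/(s^3 + 3*s^2 + 8*s + 3)
Step 2 - add P5, P6 (parallel): (-s - 4)/(2*s + 2)
Step 3 - series reduction of P1, [P2/(1+P2*P3)], P4, (P5+P6), P7: this yields T(s), and no further normalization is needed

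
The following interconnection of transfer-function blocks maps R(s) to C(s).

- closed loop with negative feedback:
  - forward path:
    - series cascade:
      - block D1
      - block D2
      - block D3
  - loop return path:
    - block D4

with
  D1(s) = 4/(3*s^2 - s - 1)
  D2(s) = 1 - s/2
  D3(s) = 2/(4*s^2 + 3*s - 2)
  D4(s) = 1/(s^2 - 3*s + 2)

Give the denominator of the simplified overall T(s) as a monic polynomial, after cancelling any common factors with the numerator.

[1] multiply D1, D2, D3 (series) = (8 - 4*s)/(12*s^4 + 5*s^3 - 13*s^2 - s + 2)
[2] apply the feedback formula to (D1*D2*D3), D4 = (-4*s^2 + 12*s - 8)/(12*s^5 - 7*s^4 - 18*s^3 + 12*s^2 + 3*s - 6)
That last expression is T(s), already simplified. Scaling its denominator by 1/12 (the reciprocal of the leading coefficient) yields the monic denominator.

Therefore the answer is s^5 - 7*s^4/12 - 3*s^3/2 + s^2 + s/4 - 1/2.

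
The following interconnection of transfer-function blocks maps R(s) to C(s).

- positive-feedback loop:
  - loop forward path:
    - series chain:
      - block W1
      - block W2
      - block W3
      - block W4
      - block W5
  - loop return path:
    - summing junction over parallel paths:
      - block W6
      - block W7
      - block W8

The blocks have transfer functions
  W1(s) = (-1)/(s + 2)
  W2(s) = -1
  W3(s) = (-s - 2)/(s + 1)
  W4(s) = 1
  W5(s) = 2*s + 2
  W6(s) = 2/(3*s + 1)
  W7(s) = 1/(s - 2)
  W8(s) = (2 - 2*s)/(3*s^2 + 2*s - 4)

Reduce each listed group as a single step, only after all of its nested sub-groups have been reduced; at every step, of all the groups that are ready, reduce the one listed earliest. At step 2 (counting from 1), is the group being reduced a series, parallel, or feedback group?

Reducing step by step:

[1] reduce the series chain W1, W2, W3, W4, W5
[2] combine W6, W7, W8 in parallel
[3] collapse the loop ((W1*W2*W3*W4*W5) forward, (W6+W7+W8) return)
Step 2: parallel.

Answer: parallel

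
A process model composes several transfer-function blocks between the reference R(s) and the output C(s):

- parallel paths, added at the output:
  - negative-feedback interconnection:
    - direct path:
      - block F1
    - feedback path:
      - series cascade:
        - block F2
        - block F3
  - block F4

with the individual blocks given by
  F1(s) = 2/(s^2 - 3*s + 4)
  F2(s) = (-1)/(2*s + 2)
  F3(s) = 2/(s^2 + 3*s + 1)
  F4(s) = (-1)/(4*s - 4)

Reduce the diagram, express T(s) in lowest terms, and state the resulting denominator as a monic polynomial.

The answer is s^6 - 5*s^4 + 9*s^3 + 8*s^2 - 11*s - 2.

Reasoning:
(1) cascade F2, F3: (-1)/(s^3 + 4*s^2 + 4*s + 1)
(2) close the feedback loop around F1, (F2*F3): (2*s^3 + 8*s^2 + 8*s + 2)/(s^5 + s^4 - 4*s^3 + 5*s^2 + 13*s + 2)
(3) combine [F1/(1+F1*(F2*F3))], F4 in parallel: (-s^5 + 7*s^4 + 28*s^3 - 5*s^2 - 37*s - 10)/(4*s^6 - 20*s^4 + 36*s^3 + 32*s^2 - 44*s - 8)
No further cancellation is possible in the step-3 result, so that is T(s). Its denominator becomes monic after dividing by the leading coefficient 4.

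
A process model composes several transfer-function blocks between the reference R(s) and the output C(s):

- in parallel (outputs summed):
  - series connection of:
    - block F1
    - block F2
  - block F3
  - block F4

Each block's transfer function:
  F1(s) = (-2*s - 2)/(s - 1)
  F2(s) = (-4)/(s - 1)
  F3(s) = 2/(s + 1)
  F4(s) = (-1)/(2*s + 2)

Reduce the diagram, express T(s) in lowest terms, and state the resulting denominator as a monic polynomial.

1. reduce the series chain F1, F2, giving (8*s + 8)/(s^2 - 2*s + 1)
2. parallel reduction of (F1*F2), F3, F4, giving (19*s^2 + 26*s + 19)/(2*s^3 - 2*s^2 - 2*s + 2)
T(s) is the step-2 result (common factors already cancelled). Leading coefficient of the denominator: 2. Divide through by 2 for the monic polynomial.

Therefore the answer is s^3 - s^2 - s + 1.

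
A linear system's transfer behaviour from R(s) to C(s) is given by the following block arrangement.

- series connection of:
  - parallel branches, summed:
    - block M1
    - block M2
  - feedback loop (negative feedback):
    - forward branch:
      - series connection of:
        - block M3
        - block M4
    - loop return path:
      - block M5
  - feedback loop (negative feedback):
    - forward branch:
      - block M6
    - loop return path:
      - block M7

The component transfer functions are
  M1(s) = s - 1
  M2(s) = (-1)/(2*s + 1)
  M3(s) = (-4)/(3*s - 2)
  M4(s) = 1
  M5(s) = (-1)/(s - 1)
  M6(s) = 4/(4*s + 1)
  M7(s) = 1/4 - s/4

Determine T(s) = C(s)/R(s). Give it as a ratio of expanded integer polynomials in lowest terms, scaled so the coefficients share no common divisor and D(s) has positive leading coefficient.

The answer is (-32*s^3 + 48*s^2 + 16*s - 32)/(18*s^4 - 9*s^3 + 7*s^2 + 32*s + 12).

Reasoning:
[1] reduce the parallel group M1, M2; result (2*s^2 - s - 2)/(2*s + 1)
[2] cascade M3, M4; result (-4)/(3*s - 2)
[3] apply the feedback formula to (M3*M4), M5; result (4 - 4*s)/(3*s^2 - 5*s + 6)
[4] apply the feedback formula to M6, M7; result 4/(3*s + 2)
[5] cascade (M1+M2), [(M3*M4)/(1+(M3*M4)*M5)], [M6/(1+M6*M7)]: this yields T(s), and no further normalization is needed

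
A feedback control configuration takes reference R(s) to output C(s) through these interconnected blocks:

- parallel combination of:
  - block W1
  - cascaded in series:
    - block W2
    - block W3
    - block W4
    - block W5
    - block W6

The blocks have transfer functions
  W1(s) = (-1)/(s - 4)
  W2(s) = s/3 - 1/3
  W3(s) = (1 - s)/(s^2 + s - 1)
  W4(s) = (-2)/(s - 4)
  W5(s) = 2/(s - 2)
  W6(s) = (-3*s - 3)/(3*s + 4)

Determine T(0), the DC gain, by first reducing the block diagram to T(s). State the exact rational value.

(1) reduce the series chain W2, W3, W4, W5, W6: (-4*s^3 + 4*s^2 + 4*s - 4)/(3*s^5 - 11*s^4 - 17*s^3 + 46*s^2 + 32*s - 32)
(2) parallel reduction of W1, (W2*W3*W4*W5*W6): (-3*s^4 - 5*s^3 + 17*s^2 + 10*s - 12)/(3*s^5 - 11*s^4 - 17*s^3 + 46*s^2 + 32*s - 32)
The step-2 result is T(s). Setting s = 0: T(0) = -12/(-32) = 3/8.

Therefore the answer is 3/8.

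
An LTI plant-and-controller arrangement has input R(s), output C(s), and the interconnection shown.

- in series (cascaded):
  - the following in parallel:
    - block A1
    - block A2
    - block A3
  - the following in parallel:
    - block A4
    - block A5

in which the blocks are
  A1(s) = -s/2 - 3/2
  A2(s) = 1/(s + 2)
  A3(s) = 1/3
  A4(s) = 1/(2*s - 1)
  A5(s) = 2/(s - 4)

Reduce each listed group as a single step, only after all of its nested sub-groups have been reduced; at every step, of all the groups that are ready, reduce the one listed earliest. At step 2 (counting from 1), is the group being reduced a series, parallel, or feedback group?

Step 1 - add A1, A2, A3 (parallel)
Step 2 - add A4, A5 (parallel)
Step 3 - combine (A1+A2+A3), (A4+A5) in series
At step 2 the group reduced is parallel.

Therefore the answer is parallel.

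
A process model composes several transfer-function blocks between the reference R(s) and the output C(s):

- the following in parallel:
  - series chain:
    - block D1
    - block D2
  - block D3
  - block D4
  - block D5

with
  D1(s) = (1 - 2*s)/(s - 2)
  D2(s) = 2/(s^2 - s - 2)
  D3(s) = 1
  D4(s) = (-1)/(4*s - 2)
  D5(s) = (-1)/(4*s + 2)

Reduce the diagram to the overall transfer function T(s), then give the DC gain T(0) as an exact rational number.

Answer: 3/2

Working:
[1] cascade D1, D2 gives (2 - 4*s)/(s^3 - 3*s^2 + 4)
[2] combine (D1*D2), D3, D4, D5 in parallel gives (4*s^5 - 14*s^4 - 11*s^3 + 27*s^2 - 4*s - 6)/(4*s^5 - 12*s^4 - s^3 + 19*s^2 - 4)
The step-2 result is T(s). Setting s = 0: T(0) = -6/(-4) = 3/2.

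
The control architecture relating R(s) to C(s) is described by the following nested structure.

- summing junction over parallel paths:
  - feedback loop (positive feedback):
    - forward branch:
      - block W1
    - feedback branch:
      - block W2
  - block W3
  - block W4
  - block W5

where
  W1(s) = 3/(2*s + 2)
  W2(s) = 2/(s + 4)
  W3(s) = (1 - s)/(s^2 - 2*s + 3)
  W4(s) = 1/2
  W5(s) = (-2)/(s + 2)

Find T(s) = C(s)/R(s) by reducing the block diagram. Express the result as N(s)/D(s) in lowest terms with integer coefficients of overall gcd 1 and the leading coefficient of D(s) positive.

Answer: (s^5 + 2*s^4 - 12*s^3 + 14*s^2 + s + 70)/(2*s^5 + 10*s^4 + 2*s^2 + 58*s + 12)

Working:
Step 1. apply the feedback formula to W1, W2: (3*s + 12)/(2*s^2 + 10*s + 2)
Step 2. combine [W1/(1-W1*W2)], W3, W4, W5 in parallel - this is the overall T(s), already in the required normalized form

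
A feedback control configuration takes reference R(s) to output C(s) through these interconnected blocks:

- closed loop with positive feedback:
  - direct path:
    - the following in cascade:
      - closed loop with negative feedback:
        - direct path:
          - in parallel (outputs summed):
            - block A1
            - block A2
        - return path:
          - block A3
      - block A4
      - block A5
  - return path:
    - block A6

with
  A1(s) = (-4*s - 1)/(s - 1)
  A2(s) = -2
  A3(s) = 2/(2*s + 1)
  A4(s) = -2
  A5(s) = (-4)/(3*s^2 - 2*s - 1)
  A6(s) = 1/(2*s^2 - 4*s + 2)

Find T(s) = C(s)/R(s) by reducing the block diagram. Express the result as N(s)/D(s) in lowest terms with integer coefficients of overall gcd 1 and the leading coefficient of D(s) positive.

1. combine A1, A2 in parallel = (1 - 6*s)/(s - 1)
2. feedback reduction of (A1+A2), A3 = (-12*s^2 - 4*s + 1)/(2*s^2 - 13*s + 1)
3. combine [(A1+A2)/(1+(A1+A2)*A3)], A4, A5 in series = (-96*s^2 - 32*s + 8)/(6*s^4 - 43*s^3 + 27*s^2 + 11*s - 1)
4. feedback reduction of ([(A1+A2)/(1+(A1+A2)*A3)]*A4*A5), A6; the result is T(s) itself (integer coefficients, no common factor, positive leading denominator coefficient)

Final answer: (-96*s^4 + 160*s^3 - 24*s^2 - 48*s + 8)/(6*s^6 - 55*s^5 + 119*s^4 - 86*s^3 + 52*s^2 + 29*s - 5)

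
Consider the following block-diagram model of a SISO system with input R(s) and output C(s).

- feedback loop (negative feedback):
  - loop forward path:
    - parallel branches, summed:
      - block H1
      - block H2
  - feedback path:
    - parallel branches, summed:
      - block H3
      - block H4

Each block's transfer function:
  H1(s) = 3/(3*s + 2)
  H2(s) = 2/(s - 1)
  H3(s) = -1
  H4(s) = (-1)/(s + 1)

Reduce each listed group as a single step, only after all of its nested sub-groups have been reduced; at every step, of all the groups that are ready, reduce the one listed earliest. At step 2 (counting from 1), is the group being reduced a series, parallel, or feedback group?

Answer: parallel

Working:
(1) parallel reduction of H1, H2
(2) add H3, H4 (parallel)
(3) feedback reduction of (H1+H2), (H3+H4)
Step 2 collapses a parallel group.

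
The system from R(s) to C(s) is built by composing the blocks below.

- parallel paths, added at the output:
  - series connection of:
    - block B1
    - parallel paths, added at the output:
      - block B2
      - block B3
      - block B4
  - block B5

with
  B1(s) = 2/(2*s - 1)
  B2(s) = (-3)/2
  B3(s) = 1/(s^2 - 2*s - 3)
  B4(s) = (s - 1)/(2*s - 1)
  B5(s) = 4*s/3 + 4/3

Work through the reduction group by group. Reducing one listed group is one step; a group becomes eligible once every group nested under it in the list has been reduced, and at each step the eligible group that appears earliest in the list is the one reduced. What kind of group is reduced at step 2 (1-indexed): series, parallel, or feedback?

Answer: series

Working:
1. combine B2, B3, B4 in parallel
2. combine B1, (B2+B3+B4) in series
3. reduce the parallel group (B1*(B2+B3+B4)), B5
At step 2 the group reduced is series.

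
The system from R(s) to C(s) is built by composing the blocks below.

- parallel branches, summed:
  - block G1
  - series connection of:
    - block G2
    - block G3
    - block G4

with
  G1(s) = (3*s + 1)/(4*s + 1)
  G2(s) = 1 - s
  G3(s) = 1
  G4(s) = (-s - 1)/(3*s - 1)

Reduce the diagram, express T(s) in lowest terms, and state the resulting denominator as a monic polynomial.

Answer: s^2 - s/12 - 1/12

Working:
[1] cascade G2, G3, G4 -> (s^2 - 1)/(3*s - 1)
[2] sum the parallel branches G1, (G2*G3*G4) -> (4*s^3 + 10*s^2 - 4*s - 2)/(12*s^2 - s - 1)
Step 2 gives the fully reduced T(s), with no common factor left to cancel. The denominator's leading coefficient is 12, so divide each of its coefficients by 12 to get the monic form.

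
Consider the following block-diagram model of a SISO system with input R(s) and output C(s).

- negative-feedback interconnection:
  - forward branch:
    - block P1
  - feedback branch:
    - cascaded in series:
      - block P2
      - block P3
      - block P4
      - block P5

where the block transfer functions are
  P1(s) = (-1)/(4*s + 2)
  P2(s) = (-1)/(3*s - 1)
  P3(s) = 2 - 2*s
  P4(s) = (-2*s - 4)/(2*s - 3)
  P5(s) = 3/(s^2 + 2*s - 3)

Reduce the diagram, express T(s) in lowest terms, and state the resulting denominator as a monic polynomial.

[1] series reduction of P2, P3, P4, P5; result (-12*s - 24)/(6*s^3 + 7*s^2 - 30*s + 9)
[2] reduce the feedback loop with forward P1 and return (P2*P3*P4*P5); result (-6*s^3 - 7*s^2 + 30*s - 9)/(24*s^4 + 40*s^3 - 106*s^2 - 12*s + 42)
That last expression is T(s), already simplified. Scaling its denominator by 1/24 (the reciprocal of the leading coefficient) yields the monic denominator.

Therefore the answer is s^4 + 5*s^3/3 - 53*s^2/12 - s/2 + 7/4.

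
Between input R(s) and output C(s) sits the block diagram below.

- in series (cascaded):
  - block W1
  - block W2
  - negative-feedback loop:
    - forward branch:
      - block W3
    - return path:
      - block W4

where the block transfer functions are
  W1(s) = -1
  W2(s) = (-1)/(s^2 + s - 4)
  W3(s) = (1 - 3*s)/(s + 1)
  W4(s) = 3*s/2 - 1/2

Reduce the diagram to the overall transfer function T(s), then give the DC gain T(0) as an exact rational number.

Answer: -1/2

Working:
Step 1: reduce the feedback loop with forward W3 and return W4: (6*s - 2)/(9*s^2 - 8*s - 1)
Step 2: reduce the series chain W1, W2, [W3/(1+W3*W4)]: (6*s - 2)/(9*s^4 + s^3 - 45*s^2 + 31*s + 4)
DC gain: substitute s = 0 into T(s) from step 2: T(0) = -2/4 = -1/2.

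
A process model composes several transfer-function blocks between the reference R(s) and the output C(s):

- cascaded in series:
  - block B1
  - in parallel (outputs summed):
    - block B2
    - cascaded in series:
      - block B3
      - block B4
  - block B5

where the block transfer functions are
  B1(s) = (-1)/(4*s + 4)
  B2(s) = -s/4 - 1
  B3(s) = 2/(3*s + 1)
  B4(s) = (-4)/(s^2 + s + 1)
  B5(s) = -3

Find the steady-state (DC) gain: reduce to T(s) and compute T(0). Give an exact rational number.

Answer: -27/4

Working:
Step 1: cascade B3, B4 = (-8)/(3*s^3 + 4*s^2 + 4*s + 1)
Step 2: reduce the parallel group B2, (B3*B4) = (-3*s^4 - 16*s^3 - 20*s^2 - 17*s - 36)/(12*s^3 + 16*s^2 + 16*s + 4)
Step 3: series reduction of B1, (B2+(B3*B4)), B5 = (-9*s^4 - 48*s^3 - 60*s^2 - 51*s - 108)/(48*s^4 + 112*s^3 + 128*s^2 + 80*s + 16)
Step 3 gives the overall T(s). Then T(0) = -108/16 = -27/4.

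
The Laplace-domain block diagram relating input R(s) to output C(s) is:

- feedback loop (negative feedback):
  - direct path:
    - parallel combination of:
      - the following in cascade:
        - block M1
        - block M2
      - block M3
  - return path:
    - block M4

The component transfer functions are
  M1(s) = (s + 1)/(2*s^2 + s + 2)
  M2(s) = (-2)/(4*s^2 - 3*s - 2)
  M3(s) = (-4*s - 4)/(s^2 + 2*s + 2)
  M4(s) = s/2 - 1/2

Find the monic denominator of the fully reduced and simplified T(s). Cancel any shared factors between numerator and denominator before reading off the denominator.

1. multiply M1, M2 (series) gives (-2*s - 2)/(8*s^4 - 2*s^3 + s^2 - 8*s - 4)
2. sum the parallel branches (M1*M2), M3 gives (-32*s^5 - 24*s^4 + 2*s^3 + 22*s^2 + 40*s + 12)/(8*s^6 + 14*s^5 + 13*s^4 - 10*s^3 - 18*s^2 - 24*s - 8)
3. close the feedback loop around ((M1*M2)+M3), M4 gives (32*s^5 + 24*s^4 - 2*s^3 - 22*s^2 - 40*s - 12)/(8*s^6 - 18*s^5 - 26*s^4 + 9*s^2 + 38*s + 14)
The result of step 3 is T(s) in lowest terms. Its denominator has leading coefficient 8; dividing the denominator through by 8 makes it monic.

Therefore the answer is s^6 - 9*s^5/4 - 13*s^4/4 + 9*s^2/8 + 19*s/4 + 7/4.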